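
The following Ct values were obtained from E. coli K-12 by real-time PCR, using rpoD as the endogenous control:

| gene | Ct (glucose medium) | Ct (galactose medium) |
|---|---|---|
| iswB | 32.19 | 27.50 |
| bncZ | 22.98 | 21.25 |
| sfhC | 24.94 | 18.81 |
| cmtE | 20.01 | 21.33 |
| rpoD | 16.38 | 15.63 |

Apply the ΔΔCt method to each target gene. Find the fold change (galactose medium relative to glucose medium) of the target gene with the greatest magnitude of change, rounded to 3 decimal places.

iswB: ΔΔCt = (27.50−15.63) − (32.19−16.38) = 11.87 − 15.81 = -3.94; fold change = 2^3.94 = 15.348
bncZ: ΔΔCt = (21.25−15.63) − (22.98−16.38) = 5.62 − 6.60 = -0.98; fold change = 2^0.98 = 1.972
sfhC: ΔΔCt = (18.81−15.63) − (24.94−16.38) = 3.18 − 8.56 = -5.38; fold change = 2^5.38 = 41.643
cmtE: ΔΔCt = (21.33−15.63) − (20.01−16.38) = 5.70 − 3.63 = 2.07; fold change = 2^-2.07 = 0.238
sfhC has the largest |ΔΔCt| = 5.38.

41.643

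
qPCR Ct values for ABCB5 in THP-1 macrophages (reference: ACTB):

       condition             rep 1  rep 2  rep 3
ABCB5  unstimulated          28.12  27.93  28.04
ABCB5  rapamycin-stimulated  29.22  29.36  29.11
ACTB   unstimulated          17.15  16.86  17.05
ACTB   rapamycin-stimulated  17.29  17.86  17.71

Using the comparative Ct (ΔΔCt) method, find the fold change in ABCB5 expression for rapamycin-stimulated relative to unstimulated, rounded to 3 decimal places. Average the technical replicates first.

0.660

Mean Ct: ABCB5 unstimulated 28.030; ABCB5 rapamycin-stimulated 29.230; ACTB unstimulated 17.020; ACTB rapamycin-stimulated 17.620
ΔCt(unstimulated) = 28.030 − 17.020 = 11.010
ΔCt(rapamycin-stimulated) = 29.230 − 17.620 = 11.610
ΔΔCt = 11.610 − 11.010 = 0.600
Fold change = 2^(−0.600) = 0.6598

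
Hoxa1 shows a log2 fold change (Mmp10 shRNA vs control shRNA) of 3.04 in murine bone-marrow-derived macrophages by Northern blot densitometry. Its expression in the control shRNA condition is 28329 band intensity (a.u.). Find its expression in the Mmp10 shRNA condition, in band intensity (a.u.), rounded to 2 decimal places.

233003.49

Fold change = 2^(3.04) = 8.2249
Mmp10 shRNA expression = 28329 × 8.2249 = 233003.49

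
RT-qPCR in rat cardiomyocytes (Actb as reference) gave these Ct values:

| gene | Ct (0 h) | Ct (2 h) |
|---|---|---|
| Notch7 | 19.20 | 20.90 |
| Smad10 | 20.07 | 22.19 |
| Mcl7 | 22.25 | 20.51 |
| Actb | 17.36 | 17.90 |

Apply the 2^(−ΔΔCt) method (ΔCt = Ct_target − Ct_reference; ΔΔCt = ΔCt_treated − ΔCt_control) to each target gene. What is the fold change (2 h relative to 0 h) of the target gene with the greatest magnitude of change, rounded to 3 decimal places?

4.857

Notch7: ΔΔCt = (20.90−17.90) − (19.20−17.36) = 3.00 − 1.84 = 1.16; fold change = 2^-1.16 = 0.448
Smad10: ΔΔCt = (22.19−17.90) − (20.07−17.36) = 4.29 − 2.71 = 1.58; fold change = 2^-1.58 = 0.334
Mcl7: ΔΔCt = (20.51−17.90) − (22.25−17.36) = 2.61 − 4.89 = -2.28; fold change = 2^2.28 = 4.857
Mcl7 has the largest |ΔΔCt| = 2.28.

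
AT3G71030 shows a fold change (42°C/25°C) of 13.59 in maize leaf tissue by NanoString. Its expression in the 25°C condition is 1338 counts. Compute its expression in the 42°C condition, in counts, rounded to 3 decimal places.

18183.420

42°C expression = 1338 × 13.59 = 18183.420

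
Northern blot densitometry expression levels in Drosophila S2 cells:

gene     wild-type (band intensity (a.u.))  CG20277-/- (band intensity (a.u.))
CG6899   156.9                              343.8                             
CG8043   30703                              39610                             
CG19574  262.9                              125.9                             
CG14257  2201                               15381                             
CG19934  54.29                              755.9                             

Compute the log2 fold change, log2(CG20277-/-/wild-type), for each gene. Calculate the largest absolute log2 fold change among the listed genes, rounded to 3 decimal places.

log2(343.8/156.9) = 1.132  (CG6899)
log2(39610/30703) = 0.367  (CG8043)
log2(125.9/262.9) = -1.062  (CG19574)
log2(15381/2201) = 2.805  (CG14257)
log2(755.9/54.29) = 3.799  (CG19934)
The largest magnitude belongs to CG19934.

3.799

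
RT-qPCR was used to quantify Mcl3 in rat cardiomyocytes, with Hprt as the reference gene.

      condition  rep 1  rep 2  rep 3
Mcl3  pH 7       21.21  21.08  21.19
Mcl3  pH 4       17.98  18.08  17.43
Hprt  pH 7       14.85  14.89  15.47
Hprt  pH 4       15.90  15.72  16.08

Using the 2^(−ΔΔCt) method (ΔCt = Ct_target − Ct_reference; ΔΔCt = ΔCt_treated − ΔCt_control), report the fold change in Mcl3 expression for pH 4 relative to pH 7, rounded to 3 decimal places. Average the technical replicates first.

17.877

Mean Ct: Mcl3 pH 7 21.160; Mcl3 pH 4 17.830; Hprt pH 7 15.070; Hprt pH 4 15.900
ΔCt(pH 7) = 21.160 − 15.070 = 6.090
ΔCt(pH 4) = 17.830 − 15.900 = 1.930
ΔΔCt = 1.930 − 6.090 = -4.160
Fold change = 2^(−(-4.160)) = 2^4.160 = 17.8766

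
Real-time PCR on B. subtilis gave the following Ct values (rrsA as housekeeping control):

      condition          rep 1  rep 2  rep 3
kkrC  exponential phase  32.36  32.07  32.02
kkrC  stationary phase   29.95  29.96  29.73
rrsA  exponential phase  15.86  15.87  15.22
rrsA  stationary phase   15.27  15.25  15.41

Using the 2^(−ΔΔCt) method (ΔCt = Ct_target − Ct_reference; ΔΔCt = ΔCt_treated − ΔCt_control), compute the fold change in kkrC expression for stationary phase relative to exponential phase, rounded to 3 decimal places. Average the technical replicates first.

Mean Ct: kkrC exponential phase 32.150; kkrC stationary phase 29.880; rrsA exponential phase 15.650; rrsA stationary phase 15.310
ΔCt(exponential phase) = 32.150 − 15.650 = 16.500
ΔCt(stationary phase) = 29.880 − 15.310 = 14.570
ΔΔCt = 14.570 − 16.500 = -1.930
Fold change = 2^(−(-1.930)) = 2^1.930 = 3.8106

3.811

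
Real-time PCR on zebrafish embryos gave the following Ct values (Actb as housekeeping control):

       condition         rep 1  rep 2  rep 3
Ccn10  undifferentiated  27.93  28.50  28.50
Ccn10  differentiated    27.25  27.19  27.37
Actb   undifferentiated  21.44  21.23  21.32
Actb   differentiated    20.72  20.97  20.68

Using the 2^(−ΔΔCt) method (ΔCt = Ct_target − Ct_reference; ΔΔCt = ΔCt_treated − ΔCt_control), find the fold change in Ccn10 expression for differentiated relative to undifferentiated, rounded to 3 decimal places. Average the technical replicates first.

Mean Ct: Ccn10 undifferentiated 28.310; Ccn10 differentiated 27.270; Actb undifferentiated 21.330; Actb differentiated 20.790
ΔCt(undifferentiated) = 28.310 − 21.330 = 6.980
ΔCt(differentiated) = 27.270 − 20.790 = 6.480
ΔΔCt = 6.480 − 6.980 = -0.500
Fold change = 2^(−(-0.500)) = 2^0.500 = 1.4142

1.414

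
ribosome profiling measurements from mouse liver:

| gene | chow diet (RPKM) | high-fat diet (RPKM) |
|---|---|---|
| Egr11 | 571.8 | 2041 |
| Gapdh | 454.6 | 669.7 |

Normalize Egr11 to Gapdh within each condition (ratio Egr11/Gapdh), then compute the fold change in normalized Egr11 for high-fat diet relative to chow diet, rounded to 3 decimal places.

2.423

Egr11/Gapdh (chow diet) = 571.8 / 454.6 = 1.2578
Egr11/Gapdh (high-fat diet) = 2041 / 669.7 = 3.0476
Fold change = 3.0476 / 1.2578 = 2.4230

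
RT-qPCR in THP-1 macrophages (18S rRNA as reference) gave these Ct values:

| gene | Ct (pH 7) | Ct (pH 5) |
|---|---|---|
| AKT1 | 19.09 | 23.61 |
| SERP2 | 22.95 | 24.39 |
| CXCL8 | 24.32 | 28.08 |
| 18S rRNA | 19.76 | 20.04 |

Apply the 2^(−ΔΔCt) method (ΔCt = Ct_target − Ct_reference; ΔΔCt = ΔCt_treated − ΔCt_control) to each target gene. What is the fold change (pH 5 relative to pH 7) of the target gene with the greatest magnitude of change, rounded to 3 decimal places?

AKT1: ΔΔCt = (23.61−20.04) − (19.09−19.76) = 3.57 − (-0.67) = 4.24; fold change = 2^-4.24 = 0.053
SERP2: ΔΔCt = (24.39−20.04) − (22.95−19.76) = 4.35 − 3.19 = 1.16; fold change = 2^-1.16 = 0.448
CXCL8: ΔΔCt = (28.08−20.04) − (24.32−19.76) = 8.04 − 4.56 = 3.48; fold change = 2^-3.48 = 0.090
AKT1 has the largest |ΔΔCt| = 4.24.

0.053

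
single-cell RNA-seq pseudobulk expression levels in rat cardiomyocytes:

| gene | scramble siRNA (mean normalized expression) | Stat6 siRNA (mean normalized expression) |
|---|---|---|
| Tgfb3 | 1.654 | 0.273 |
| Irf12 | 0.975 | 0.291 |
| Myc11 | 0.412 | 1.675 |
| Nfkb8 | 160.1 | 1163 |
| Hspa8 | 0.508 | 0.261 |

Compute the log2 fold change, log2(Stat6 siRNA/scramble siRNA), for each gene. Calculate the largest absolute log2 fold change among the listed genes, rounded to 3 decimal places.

log2(0.273/1.654) = -2.599  (Tgfb3)
log2(0.291/0.975) = -1.744  (Irf12)
log2(1.675/0.412) = 2.023  (Myc11)
log2(1163/160.1) = 2.861  (Nfkb8)
log2(0.261/0.508) = -0.961  (Hspa8)
The largest magnitude belongs to Nfkb8.

2.861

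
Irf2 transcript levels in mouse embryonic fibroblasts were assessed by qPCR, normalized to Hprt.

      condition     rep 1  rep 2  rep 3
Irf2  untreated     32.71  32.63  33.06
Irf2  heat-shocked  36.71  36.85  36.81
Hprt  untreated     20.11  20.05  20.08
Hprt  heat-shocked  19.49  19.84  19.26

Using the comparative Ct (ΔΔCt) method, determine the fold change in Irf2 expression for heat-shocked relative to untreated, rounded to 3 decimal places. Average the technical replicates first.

Mean Ct: Irf2 untreated 32.800; Irf2 heat-shocked 36.790; Hprt untreated 20.080; Hprt heat-shocked 19.530
ΔCt(untreated) = 32.800 − 20.080 = 12.720
ΔCt(heat-shocked) = 36.790 − 19.530 = 17.260
ΔΔCt = 17.260 − 12.720 = 4.540
Fold change = 2^(−4.540) = 0.0430

0.043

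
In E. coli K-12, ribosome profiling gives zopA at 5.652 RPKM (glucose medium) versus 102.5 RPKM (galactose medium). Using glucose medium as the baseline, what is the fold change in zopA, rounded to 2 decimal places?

Fold change = 102.5 / 5.652 = 18.135
zopA is upregulated.

18.14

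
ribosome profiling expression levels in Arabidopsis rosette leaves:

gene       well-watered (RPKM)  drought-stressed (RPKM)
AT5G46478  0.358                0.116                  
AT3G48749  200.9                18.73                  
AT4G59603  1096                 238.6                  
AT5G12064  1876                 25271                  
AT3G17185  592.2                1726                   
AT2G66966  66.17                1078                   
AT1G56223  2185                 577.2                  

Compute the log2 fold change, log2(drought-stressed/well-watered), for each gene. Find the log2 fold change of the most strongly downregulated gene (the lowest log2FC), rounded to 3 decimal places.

log2(0.116/0.358) = -1.626  (AT5G46478)
log2(18.73/200.9) = -3.423  (AT3G48749)
log2(238.6/1096) = -2.200  (AT4G59603)
log2(25271/1876) = 3.752  (AT5G12064)
log2(1726/592.2) = 1.543  (AT3G17185)
log2(1078/66.17) = 4.026  (AT2G66966)
log2(577.2/2185) = -1.920  (AT1G56223)
AT3G48749 is most strongly downregulated.

-3.423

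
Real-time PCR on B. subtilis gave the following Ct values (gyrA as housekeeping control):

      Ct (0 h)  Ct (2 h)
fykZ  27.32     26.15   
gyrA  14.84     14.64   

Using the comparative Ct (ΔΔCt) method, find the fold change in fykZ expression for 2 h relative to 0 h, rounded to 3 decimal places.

1.959

ΔCt(0 h) = 27.320 − 14.840 = 12.480
ΔCt(2 h) = 26.150 − 14.640 = 11.510
ΔΔCt = 11.510 − 12.480 = -0.970
Fold change = 2^(−(-0.970)) = 2^0.970 = 1.9588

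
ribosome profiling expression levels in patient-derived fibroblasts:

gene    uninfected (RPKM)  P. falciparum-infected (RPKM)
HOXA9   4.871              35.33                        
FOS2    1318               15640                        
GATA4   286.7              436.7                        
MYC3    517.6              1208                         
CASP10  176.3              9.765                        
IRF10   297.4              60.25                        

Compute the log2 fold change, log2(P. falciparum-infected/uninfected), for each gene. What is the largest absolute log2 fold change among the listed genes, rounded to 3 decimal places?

log2(35.33/4.871) = 2.859  (HOXA9)
log2(15640/1318) = 3.569  (FOS2)
log2(436.7/286.7) = 0.607  (GATA4)
log2(1208/517.6) = 1.223  (MYC3)
log2(9.765/176.3) = -4.174  (CASP10)
log2(60.25/297.4) = -2.303  (IRF10)
The largest magnitude belongs to CASP10.

4.174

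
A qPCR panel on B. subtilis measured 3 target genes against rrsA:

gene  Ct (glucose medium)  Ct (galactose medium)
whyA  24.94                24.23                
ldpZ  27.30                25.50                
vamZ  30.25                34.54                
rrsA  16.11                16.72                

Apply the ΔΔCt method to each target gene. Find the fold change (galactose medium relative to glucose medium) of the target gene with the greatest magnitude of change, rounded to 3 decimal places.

whyA: ΔΔCt = (24.23−16.72) − (24.94−16.11) = 7.51 − 8.83 = -1.32; fold change = 2^1.32 = 2.497
ldpZ: ΔΔCt = (25.50−16.72) − (27.30−16.11) = 8.78 − 11.19 = -2.41; fold change = 2^2.41 = 5.315
vamZ: ΔΔCt = (34.54−16.72) − (30.25−16.11) = 17.82 − 14.14 = 3.68; fold change = 2^-3.68 = 0.078
vamZ has the largest |ΔΔCt| = 3.68.

0.078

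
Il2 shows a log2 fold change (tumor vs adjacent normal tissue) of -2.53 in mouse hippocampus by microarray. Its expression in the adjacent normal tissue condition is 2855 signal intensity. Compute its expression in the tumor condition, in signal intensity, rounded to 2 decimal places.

494.31

Fold change = 2^(-2.53) = 0.1731
tumor expression = 2855 × 0.1731 = 494.31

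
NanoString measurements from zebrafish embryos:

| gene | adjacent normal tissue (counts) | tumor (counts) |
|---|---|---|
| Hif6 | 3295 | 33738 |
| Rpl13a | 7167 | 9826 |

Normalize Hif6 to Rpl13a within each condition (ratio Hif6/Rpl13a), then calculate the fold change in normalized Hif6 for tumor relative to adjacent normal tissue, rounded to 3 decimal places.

Hif6/Rpl13a (adjacent normal tissue) = 3295 / 7167 = 0.45975
Hif6/Rpl13a (tumor) = 33738 / 9826 = 3.4335
Fold change = 3.4335 / 0.45975 = 7.4683

7.468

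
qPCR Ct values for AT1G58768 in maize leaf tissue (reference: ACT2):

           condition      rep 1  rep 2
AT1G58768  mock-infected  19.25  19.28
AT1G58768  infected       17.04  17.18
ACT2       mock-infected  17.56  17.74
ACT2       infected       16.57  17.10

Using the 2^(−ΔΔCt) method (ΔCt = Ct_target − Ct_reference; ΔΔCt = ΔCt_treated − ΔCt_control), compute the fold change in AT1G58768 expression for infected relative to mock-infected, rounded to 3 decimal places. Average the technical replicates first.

Mean Ct: AT1G58768 mock-infected 19.265; AT1G58768 infected 17.110; ACT2 mock-infected 17.650; ACT2 infected 16.835
ΔCt(mock-infected) = 19.265 − 17.650 = 1.615
ΔCt(infected) = 17.110 − 16.835 = 0.275
ΔΔCt = 0.275 − 1.615 = -1.340
Fold change = 2^(−(-1.340)) = 2^1.340 = 2.5315

2.532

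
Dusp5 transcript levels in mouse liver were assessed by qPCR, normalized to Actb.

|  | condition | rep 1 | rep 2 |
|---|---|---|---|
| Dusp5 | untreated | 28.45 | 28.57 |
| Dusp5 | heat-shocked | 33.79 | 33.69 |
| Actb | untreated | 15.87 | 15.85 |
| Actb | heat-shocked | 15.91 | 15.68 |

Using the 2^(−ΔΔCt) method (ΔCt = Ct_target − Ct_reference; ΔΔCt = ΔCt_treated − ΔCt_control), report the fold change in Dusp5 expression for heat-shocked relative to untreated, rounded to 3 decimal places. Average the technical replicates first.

0.025

Mean Ct: Dusp5 untreated 28.510; Dusp5 heat-shocked 33.740; Actb untreated 15.860; Actb heat-shocked 15.795
ΔCt(untreated) = 28.510 − 15.860 = 12.650
ΔCt(heat-shocked) = 33.740 − 15.795 = 17.945
ΔΔCt = 17.945 − 12.650 = 5.295
Fold change = 2^(−5.295) = 0.0255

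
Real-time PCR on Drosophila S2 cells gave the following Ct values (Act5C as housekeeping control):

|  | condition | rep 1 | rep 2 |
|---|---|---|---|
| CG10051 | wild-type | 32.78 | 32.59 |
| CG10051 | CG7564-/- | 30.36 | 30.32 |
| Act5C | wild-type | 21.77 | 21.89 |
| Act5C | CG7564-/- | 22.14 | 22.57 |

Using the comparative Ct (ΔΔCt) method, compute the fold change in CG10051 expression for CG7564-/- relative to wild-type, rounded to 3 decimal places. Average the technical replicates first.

Mean Ct: CG10051 wild-type 32.685; CG10051 CG7564-/- 30.340; Act5C wild-type 21.830; Act5C CG7564-/- 22.355
ΔCt(wild-type) = 32.685 − 21.830 = 10.855
ΔCt(CG7564-/-) = 30.340 − 22.355 = 7.985
ΔΔCt = 7.985 − 10.855 = -2.870
Fold change = 2^(−(-2.870)) = 2^2.870 = 7.3107

7.311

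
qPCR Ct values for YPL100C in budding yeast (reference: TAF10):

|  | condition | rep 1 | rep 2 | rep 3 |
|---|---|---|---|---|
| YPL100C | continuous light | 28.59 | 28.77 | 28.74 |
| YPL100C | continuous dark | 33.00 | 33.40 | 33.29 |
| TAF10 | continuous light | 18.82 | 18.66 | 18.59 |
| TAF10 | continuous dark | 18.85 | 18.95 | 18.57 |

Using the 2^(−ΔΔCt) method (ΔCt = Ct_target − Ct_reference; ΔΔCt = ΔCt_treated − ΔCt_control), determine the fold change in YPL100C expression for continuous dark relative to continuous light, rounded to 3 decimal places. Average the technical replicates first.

0.046

Mean Ct: YPL100C continuous light 28.700; YPL100C continuous dark 33.230; TAF10 continuous light 18.690; TAF10 continuous dark 18.790
ΔCt(continuous light) = 28.700 − 18.690 = 10.010
ΔCt(continuous dark) = 33.230 − 18.790 = 14.440
ΔΔCt = 14.440 − 10.010 = 4.430
Fold change = 2^(−4.430) = 0.0464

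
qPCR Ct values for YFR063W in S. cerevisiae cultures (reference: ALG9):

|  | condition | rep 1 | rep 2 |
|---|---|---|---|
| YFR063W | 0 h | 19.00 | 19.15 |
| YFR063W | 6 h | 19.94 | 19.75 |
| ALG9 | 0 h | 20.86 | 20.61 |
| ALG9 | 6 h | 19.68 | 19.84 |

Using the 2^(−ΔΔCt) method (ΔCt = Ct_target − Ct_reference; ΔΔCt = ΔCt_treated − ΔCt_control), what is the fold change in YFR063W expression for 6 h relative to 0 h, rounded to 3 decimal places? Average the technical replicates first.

0.298

Mean Ct: YFR063W 0 h 19.075; YFR063W 6 h 19.845; ALG9 0 h 20.735; ALG9 6 h 19.760
ΔCt(0 h) = 19.075 − 20.735 = -1.660
ΔCt(6 h) = 19.845 − 19.760 = 0.085
ΔΔCt = 0.085 − (-1.660) = 1.745
Fold change = 2^(−1.745) = 0.2983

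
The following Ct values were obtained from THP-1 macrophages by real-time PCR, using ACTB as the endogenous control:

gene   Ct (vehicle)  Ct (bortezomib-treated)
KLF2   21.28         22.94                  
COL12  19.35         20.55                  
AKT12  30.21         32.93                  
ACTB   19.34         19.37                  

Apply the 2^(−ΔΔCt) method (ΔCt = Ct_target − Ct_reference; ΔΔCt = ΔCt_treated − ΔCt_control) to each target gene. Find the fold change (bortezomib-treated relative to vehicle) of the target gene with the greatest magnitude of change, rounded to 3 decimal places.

0.155

KLF2: ΔΔCt = (22.94−19.37) − (21.28−19.34) = 3.57 − 1.94 = 1.63; fold change = 2^-1.63 = 0.323
COL12: ΔΔCt = (20.55−19.37) − (19.35−19.34) = 1.18 − 0.01 = 1.17; fold change = 2^-1.17 = 0.444
AKT12: ΔΔCt = (32.93−19.37) − (30.21−19.34) = 13.56 − 10.87 = 2.69; fold change = 2^-2.69 = 0.155
AKT12 has the largest |ΔΔCt| = 2.69.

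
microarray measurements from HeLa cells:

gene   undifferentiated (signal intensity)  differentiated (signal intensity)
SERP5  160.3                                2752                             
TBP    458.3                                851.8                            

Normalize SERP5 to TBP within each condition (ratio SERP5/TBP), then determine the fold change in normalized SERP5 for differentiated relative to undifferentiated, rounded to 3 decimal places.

9.237

SERP5/TBP (undifferentiated) = 160.3 / 458.3 = 0.34977
SERP5/TBP (differentiated) = 2752 / 851.8 = 3.2308
Fold change = 3.2308 / 0.34977 = 9.2369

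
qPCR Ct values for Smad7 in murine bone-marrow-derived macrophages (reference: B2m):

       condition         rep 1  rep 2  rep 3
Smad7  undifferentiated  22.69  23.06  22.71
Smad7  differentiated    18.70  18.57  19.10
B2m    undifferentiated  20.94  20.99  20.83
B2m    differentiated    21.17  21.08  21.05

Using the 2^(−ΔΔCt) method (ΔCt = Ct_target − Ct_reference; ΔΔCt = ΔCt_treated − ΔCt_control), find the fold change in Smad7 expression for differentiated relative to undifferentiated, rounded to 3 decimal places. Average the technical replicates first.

18.507

Mean Ct: Smad7 undifferentiated 22.820; Smad7 differentiated 18.790; B2m undifferentiated 20.920; B2m differentiated 21.100
ΔCt(undifferentiated) = 22.820 − 20.920 = 1.900
ΔCt(differentiated) = 18.790 − 21.100 = -2.310
ΔΔCt = -2.310 − 1.900 = -4.210
Fold change = 2^(−(-4.210)) = 2^4.210 = 18.5070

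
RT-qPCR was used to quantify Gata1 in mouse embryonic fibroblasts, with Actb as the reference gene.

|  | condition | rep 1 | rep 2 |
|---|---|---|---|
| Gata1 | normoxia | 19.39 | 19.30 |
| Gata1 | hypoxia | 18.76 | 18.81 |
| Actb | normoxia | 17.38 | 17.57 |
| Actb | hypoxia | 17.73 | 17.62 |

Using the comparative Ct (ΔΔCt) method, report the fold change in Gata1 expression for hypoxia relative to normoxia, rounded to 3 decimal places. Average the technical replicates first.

1.693

Mean Ct: Gata1 normoxia 19.345; Gata1 hypoxia 18.785; Actb normoxia 17.475; Actb hypoxia 17.675
ΔCt(normoxia) = 19.345 − 17.475 = 1.870
ΔCt(hypoxia) = 18.785 − 17.675 = 1.110
ΔΔCt = 1.110 − 1.870 = -0.760
Fold change = 2^(−(-0.760)) = 2^0.760 = 1.6935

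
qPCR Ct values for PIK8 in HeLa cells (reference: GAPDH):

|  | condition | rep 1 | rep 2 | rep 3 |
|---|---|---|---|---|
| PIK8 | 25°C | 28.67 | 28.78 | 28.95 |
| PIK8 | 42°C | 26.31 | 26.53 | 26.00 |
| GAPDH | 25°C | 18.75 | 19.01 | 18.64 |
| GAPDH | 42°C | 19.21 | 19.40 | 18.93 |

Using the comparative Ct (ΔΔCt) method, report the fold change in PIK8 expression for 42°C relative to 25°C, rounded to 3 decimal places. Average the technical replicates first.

7.464

Mean Ct: PIK8 25°C 28.800; PIK8 42°C 26.280; GAPDH 25°C 18.800; GAPDH 42°C 19.180
ΔCt(25°C) = 28.800 − 18.800 = 10.000
ΔCt(42°C) = 26.280 − 19.180 = 7.100
ΔΔCt = 7.100 − 10.000 = -2.900
Fold change = 2^(−(-2.900)) = 2^2.900 = 7.4643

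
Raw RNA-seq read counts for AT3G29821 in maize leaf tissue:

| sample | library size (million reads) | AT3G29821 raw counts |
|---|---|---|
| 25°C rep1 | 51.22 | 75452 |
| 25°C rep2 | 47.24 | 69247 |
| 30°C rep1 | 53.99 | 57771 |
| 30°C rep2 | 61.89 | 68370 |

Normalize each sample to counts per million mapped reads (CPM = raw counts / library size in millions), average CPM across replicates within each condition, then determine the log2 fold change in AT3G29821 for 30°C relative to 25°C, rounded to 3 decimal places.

CPM(25°C rep1) = 75452 / 51.22 = 1473.0964
CPM(25°C rep2) = 69247 / 47.24 = 1465.8552
CPM(30°C rep1) = 57771 / 53.99 = 1070.0315
CPM(30°C rep2) = 68370 / 61.89 = 1104.7019
mean CPM(25°C) = 1469.4758; mean CPM(30°C) = 1087.3667
Fold change = 1087.3667 / 1469.4758 = 0.73997
log2(0.73997) = -0.4345

-0.434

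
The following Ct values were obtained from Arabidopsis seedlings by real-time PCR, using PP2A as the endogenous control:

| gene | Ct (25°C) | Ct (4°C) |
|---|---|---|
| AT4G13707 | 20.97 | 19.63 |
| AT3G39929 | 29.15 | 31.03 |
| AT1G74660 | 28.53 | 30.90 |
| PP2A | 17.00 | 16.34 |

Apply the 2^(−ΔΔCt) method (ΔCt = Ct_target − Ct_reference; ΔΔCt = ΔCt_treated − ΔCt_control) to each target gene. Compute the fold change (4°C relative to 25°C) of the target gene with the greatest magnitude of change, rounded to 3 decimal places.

AT4G13707: ΔΔCt = (19.63−16.34) − (20.97−17.00) = 3.29 − 3.97 = -0.68; fold change = 2^0.68 = 1.602
AT3G39929: ΔΔCt = (31.03−16.34) − (29.15−17.00) = 14.69 − 12.15 = 2.54; fold change = 2^-2.54 = 0.172
AT1G74660: ΔΔCt = (30.90−16.34) − (28.53−17.00) = 14.56 − 11.53 = 3.03; fold change = 2^-3.03 = 0.122
AT1G74660 has the largest |ΔΔCt| = 3.03.

0.122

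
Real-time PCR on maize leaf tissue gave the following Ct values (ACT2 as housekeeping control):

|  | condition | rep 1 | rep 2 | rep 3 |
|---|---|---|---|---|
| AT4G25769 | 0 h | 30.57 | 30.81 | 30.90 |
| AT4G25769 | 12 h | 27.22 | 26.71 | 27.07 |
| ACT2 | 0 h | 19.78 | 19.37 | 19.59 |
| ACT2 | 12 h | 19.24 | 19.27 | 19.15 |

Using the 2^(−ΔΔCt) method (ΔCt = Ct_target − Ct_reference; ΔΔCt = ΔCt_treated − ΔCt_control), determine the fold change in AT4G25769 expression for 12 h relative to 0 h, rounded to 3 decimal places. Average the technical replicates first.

10.556

Mean Ct: AT4G25769 0 h 30.760; AT4G25769 12 h 27.000; ACT2 0 h 19.580; ACT2 12 h 19.220
ΔCt(0 h) = 30.760 − 19.580 = 11.180
ΔCt(12 h) = 27.000 − 19.220 = 7.780
ΔΔCt = 7.780 − 11.180 = -3.400
Fold change = 2^(−(-3.400)) = 2^3.400 = 10.5561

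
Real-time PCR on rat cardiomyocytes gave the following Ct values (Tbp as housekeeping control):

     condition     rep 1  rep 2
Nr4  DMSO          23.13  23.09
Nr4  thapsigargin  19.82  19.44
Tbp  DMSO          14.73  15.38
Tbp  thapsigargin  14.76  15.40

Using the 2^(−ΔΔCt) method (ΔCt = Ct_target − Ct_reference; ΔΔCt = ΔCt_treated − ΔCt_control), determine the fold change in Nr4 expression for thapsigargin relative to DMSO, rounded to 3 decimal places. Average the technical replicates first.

Mean Ct: Nr4 DMSO 23.110; Nr4 thapsigargin 19.630; Tbp DMSO 15.055; Tbp thapsigargin 15.080
ΔCt(DMSO) = 23.110 − 15.055 = 8.055
ΔCt(thapsigargin) = 19.630 − 15.080 = 4.550
ΔΔCt = 4.550 − 8.055 = -3.505
Fold change = 2^(−(-3.505)) = 2^3.505 = 11.3530

11.353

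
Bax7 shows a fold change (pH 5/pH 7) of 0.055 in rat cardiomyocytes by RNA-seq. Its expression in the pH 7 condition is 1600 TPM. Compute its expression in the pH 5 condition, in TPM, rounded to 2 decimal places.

88.00

pH 5 expression = 1600 × 0.055 = 88.00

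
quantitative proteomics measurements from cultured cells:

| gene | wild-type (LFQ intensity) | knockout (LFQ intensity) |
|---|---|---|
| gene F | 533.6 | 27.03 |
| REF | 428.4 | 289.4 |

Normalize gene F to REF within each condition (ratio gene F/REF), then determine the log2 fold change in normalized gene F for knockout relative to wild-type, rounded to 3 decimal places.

gene F/REF (wild-type) = 533.6 / 428.4 = 1.2456
gene F/REF (knockout) = 27.03 / 289.4 = 0.0934
Fold change = 0.0934 / 1.2456 = 0.0750
log2(0.0750) = -3.7372

-3.737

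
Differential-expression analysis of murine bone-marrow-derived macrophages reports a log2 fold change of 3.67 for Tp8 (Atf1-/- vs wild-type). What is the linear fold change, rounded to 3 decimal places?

12.729

Fold change = 2^(3.67) = 12.7286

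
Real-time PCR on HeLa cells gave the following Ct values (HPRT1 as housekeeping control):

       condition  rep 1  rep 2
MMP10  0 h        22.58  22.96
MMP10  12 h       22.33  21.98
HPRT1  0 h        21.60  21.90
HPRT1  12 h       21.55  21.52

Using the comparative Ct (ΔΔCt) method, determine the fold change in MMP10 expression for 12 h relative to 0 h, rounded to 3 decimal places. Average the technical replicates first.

1.320

Mean Ct: MMP10 0 h 22.770; MMP10 12 h 22.155; HPRT1 0 h 21.750; HPRT1 12 h 21.535
ΔCt(0 h) = 22.770 − 21.750 = 1.020
ΔCt(12 h) = 22.155 − 21.535 = 0.620
ΔΔCt = 0.620 − 1.020 = -0.400
Fold change = 2^(−(-0.400)) = 2^0.400 = 1.3195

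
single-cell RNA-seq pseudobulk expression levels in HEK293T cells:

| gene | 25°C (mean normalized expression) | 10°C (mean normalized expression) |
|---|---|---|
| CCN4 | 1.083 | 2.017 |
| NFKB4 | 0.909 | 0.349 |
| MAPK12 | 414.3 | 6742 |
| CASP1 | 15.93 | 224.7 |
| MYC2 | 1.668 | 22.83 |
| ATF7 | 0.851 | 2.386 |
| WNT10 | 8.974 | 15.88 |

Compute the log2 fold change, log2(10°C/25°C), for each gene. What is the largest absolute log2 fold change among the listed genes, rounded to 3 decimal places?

4.024

log2(2.017/1.083) = 0.897  (CCN4)
log2(0.349/0.909) = -1.381  (NFKB4)
log2(6742/414.3) = 4.024  (MAPK12)
log2(224.7/15.93) = 3.818  (CASP1)
log2(22.83/1.668) = 3.775  (MYC2)
log2(2.386/0.851) = 1.487  (ATF7)
log2(15.88/8.974) = 0.823  (WNT10)
The largest magnitude belongs to MAPK12.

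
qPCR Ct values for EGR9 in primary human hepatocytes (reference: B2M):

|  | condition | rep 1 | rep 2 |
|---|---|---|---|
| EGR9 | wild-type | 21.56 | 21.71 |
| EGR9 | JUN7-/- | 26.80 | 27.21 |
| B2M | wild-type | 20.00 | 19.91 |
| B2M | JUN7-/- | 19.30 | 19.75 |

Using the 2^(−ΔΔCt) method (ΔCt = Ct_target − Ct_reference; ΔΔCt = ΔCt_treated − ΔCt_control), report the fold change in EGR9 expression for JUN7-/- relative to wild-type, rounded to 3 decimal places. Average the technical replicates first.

Mean Ct: EGR9 wild-type 21.635; EGR9 JUN7-/- 27.005; B2M wild-type 19.955; B2M JUN7-/- 19.525
ΔCt(wild-type) = 21.635 − 19.955 = 1.680
ΔCt(JUN7-/-) = 27.005 − 19.525 = 7.480
ΔΔCt = 7.480 − 1.680 = 5.800
Fold change = 2^(−5.800) = 0.0179

0.018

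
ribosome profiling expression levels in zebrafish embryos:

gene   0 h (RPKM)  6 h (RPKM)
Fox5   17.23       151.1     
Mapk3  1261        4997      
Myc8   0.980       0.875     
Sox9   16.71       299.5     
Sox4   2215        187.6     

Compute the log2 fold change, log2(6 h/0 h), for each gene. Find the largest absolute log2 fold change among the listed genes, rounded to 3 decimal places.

4.164

log2(151.1/17.23) = 3.133  (Fox5)
log2(4997/1261) = 1.986  (Mapk3)
log2(0.875/0.980) = -0.163  (Myc8)
log2(299.5/16.71) = 4.164  (Sox9)
log2(187.6/2215) = -3.562  (Sox4)
The largest magnitude belongs to Sox9.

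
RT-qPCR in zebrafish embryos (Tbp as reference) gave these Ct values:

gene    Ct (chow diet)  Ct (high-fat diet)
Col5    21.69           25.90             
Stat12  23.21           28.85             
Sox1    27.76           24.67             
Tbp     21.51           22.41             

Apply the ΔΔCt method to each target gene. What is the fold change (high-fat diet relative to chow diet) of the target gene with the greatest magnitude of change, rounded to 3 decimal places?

Col5: ΔΔCt = (25.90−22.41) − (21.69−21.51) = 3.49 − 0.18 = 3.31; fold change = 2^-3.31 = 0.101
Stat12: ΔΔCt = (28.85−22.41) − (23.21−21.51) = 6.44 − 1.70 = 4.74; fold change = 2^-4.74 = 0.037
Sox1: ΔΔCt = (24.67−22.41) − (27.76−21.51) = 2.26 − 6.25 = -3.99; fold change = 2^3.99 = 15.889
Stat12 has the largest |ΔΔCt| = 4.74.

0.037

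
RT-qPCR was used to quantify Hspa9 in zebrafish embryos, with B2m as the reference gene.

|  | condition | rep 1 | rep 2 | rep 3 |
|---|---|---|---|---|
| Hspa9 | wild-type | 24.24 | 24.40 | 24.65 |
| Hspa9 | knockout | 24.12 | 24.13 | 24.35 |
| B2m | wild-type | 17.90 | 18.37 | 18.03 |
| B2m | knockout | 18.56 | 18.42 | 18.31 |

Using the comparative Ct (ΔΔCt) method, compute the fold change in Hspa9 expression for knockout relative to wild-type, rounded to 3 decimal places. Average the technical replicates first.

1.474

Mean Ct: Hspa9 wild-type 24.430; Hspa9 knockout 24.200; B2m wild-type 18.100; B2m knockout 18.430
ΔCt(wild-type) = 24.430 − 18.100 = 6.330
ΔCt(knockout) = 24.200 − 18.430 = 5.770
ΔΔCt = 5.770 − 6.330 = -0.560
Fold change = 2^(−(-0.560)) = 2^0.560 = 1.4743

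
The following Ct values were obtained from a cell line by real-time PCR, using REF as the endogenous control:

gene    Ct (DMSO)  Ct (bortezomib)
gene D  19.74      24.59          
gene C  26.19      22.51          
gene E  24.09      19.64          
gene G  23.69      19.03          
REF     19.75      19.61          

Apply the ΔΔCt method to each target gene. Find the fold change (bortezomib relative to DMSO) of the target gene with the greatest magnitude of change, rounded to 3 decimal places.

0.031

gene D: ΔΔCt = (24.59−19.61) − (19.74−19.75) = 4.98 − (-0.01) = 4.99; fold change = 2^-4.99 = 0.031
gene C: ΔΔCt = (22.51−19.61) − (26.19−19.75) = 2.90 − 6.44 = -3.54; fold change = 2^3.54 = 11.632
gene E: ΔΔCt = (19.64−19.61) − (24.09−19.75) = 0.03 − 4.34 = -4.31; fold change = 2^4.31 = 19.835
gene G: ΔΔCt = (19.03−19.61) − (23.69−19.75) = -0.58 − 3.94 = -4.52; fold change = 2^4.52 = 22.943
gene D has the largest |ΔΔCt| = 4.99.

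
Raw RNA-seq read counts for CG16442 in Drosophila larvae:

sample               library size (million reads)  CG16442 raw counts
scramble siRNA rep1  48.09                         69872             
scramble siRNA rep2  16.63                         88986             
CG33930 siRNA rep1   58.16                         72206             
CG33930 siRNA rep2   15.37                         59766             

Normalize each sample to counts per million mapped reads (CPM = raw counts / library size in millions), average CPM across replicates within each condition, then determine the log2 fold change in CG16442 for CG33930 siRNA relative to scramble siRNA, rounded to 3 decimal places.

CPM(scramble siRNA rep1) = 69872 / 48.09 = 1452.9424
CPM(scramble siRNA rep2) = 88986 / 16.63 = 5350.9321
CPM(CG33930 siRNA rep1) = 72206 / 58.16 = 1241.5062
CPM(CG33930 siRNA rep2) = 59766 / 15.37 = 3888.4841
mean CPM(scramble siRNA) = 3401.9372; mean CPM(CG33930 siRNA) = 2564.9951
Fold change = 2564.9951 / 3401.9372 = 0.75398
log2(0.75398) = -0.4074

-0.407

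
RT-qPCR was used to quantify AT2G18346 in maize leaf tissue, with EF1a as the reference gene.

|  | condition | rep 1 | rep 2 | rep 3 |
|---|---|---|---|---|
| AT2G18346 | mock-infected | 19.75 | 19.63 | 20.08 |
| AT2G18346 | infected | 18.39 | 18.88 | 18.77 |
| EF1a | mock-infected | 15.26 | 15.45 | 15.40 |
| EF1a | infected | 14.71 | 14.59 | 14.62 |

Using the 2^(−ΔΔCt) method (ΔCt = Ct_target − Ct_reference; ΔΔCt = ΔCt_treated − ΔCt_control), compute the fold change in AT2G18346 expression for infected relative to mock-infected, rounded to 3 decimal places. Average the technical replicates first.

Mean Ct: AT2G18346 mock-infected 19.820; AT2G18346 infected 18.680; EF1a mock-infected 15.370; EF1a infected 14.640
ΔCt(mock-infected) = 19.820 − 15.370 = 4.450
ΔCt(infected) = 18.680 − 14.640 = 4.040
ΔΔCt = 4.040 − 4.450 = -0.410
Fold change = 2^(−(-0.410)) = 2^0.410 = 1.3287

1.329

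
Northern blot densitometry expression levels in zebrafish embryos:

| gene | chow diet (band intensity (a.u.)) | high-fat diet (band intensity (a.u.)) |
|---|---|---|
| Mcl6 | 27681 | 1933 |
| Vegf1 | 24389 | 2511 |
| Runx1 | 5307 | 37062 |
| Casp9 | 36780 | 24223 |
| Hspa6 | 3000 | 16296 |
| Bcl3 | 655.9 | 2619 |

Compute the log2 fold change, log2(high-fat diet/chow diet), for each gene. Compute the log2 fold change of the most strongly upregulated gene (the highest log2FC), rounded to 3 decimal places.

2.804

log2(1933/27681) = -3.840  (Mcl6)
log2(2511/24389) = -3.280  (Vegf1)
log2(37062/5307) = 2.804  (Runx1)
log2(24223/36780) = -0.603  (Casp9)
log2(16296/3000) = 2.441  (Hspa6)
log2(2619/655.9) = 1.997  (Bcl3)
Runx1 is most strongly upregulated.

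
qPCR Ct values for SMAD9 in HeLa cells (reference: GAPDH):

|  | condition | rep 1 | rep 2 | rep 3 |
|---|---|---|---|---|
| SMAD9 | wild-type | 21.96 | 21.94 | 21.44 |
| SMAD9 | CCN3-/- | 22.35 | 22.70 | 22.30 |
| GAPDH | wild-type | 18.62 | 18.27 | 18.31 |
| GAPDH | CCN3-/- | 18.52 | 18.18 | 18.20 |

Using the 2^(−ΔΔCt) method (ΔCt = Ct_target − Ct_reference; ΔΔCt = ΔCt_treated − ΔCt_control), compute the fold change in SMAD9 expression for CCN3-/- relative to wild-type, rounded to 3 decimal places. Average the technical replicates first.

0.586

Mean Ct: SMAD9 wild-type 21.780; SMAD9 CCN3-/- 22.450; GAPDH wild-type 18.400; GAPDH CCN3-/- 18.300
ΔCt(wild-type) = 21.780 − 18.400 = 3.380
ΔCt(CCN3-/-) = 22.450 − 18.300 = 4.150
ΔΔCt = 4.150 − 3.380 = 0.770
Fold change = 2^(−0.770) = 0.5864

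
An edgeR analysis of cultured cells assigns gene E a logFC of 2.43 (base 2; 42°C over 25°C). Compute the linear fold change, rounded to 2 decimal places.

Fold change = 2^(2.43) = 5.389

5.39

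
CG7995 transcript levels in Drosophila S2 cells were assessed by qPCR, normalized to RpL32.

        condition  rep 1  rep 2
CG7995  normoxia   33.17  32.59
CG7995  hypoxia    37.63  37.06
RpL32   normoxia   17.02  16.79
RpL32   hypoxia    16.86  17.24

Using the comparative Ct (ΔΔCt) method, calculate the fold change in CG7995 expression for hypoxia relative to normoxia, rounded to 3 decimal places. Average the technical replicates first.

0.050

Mean Ct: CG7995 normoxia 32.880; CG7995 hypoxia 37.345; RpL32 normoxia 16.905; RpL32 hypoxia 17.050
ΔCt(normoxia) = 32.880 − 16.905 = 15.975
ΔCt(hypoxia) = 37.345 − 17.050 = 20.295
ΔΔCt = 20.295 − 15.975 = 4.320
Fold change = 2^(−4.320) = 0.0501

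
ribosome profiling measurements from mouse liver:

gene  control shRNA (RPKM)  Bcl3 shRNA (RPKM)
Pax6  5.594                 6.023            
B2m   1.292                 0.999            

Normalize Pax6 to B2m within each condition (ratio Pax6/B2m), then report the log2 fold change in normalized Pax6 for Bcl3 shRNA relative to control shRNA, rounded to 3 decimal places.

Pax6/B2m (control shRNA) = 5.594 / 1.292 = 4.3297
Pax6/B2m (Bcl3 shRNA) = 6.023 / 0.999 = 6.029
Fold change = 6.029 / 4.3297 = 1.3925
log2(1.3925) = 0.4777

0.478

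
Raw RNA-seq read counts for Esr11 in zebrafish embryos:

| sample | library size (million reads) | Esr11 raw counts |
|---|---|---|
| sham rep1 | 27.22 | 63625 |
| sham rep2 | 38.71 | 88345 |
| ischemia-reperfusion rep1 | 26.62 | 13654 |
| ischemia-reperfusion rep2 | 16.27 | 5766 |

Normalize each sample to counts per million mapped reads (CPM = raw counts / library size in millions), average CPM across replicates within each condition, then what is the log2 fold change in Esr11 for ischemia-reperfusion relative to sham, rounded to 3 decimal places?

-2.413

CPM(sham rep1) = 63625 / 27.22 = 2337.4357
CPM(sham rep2) = 88345 / 38.71 = 2282.2268
CPM(ischemia-reperfusion rep1) = 13654 / 26.62 = 512.9226
CPM(ischemia-reperfusion rep2) = 5766 / 16.27 = 354.3946
mean CPM(sham) = 2309.8313; mean CPM(ischemia-reperfusion) = 433.6586
Fold change = 433.6586 / 2309.8313 = 0.18774
log2(0.18774) = -2.4132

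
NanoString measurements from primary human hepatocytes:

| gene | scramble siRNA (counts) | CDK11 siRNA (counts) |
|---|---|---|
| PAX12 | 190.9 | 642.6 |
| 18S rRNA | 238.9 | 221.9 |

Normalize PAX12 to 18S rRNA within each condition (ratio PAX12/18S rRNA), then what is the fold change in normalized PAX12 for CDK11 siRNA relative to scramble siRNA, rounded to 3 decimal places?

3.624

PAX12/18S rRNA (scramble siRNA) = 190.9 / 238.9 = 0.79908
PAX12/18S rRNA (CDK11 siRNA) = 642.6 / 221.9 = 2.8959
Fold change = 2.8959 / 0.79908 = 3.6240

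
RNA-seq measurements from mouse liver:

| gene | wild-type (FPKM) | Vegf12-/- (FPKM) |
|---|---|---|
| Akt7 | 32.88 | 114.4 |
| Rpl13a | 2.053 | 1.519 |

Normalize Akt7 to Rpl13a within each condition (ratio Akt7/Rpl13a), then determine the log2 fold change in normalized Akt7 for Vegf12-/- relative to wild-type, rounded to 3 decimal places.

Akt7/Rpl13a (wild-type) = 32.88 / 2.053 = 16.016
Akt7/Rpl13a (Vegf12-/-) = 114.4 / 1.519 = 75.313
Fold change = 75.313 / 16.016 = 4.7025
log2(4.7025) = 2.2334

2.233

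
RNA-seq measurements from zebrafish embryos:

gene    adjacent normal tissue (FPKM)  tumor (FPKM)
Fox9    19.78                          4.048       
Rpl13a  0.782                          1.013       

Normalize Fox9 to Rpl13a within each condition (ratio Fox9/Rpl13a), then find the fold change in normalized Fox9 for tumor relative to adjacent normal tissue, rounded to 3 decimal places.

Fox9/Rpl13a (adjacent normal tissue) = 19.78 / 0.782 = 25.294
Fox9/Rpl13a (tumor) = 4.048 / 1.013 = 3.9961
Fold change = 3.9961 / 25.294 = 0.1580

0.158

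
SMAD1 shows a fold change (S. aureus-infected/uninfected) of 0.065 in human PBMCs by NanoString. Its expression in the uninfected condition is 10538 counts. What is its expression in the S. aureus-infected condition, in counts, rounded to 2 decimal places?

S. aureus-infected expression = 10538 × 0.065 = 684.97

684.97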